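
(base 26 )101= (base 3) 221002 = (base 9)832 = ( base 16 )2A5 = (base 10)677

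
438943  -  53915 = 385028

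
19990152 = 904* 22113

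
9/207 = 1/23 = 0.04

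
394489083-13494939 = 380994144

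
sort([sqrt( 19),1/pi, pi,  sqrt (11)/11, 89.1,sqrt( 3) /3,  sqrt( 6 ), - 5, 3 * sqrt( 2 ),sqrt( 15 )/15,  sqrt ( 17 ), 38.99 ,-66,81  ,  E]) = [ - 66,  -  5,sqrt( 15 ) /15,sqrt( 11)/11, 1/pi,sqrt ( 3)/3, sqrt( 6), E,pi, sqrt ( 17 ), 3*sqrt(2),  sqrt( 19 ),38.99, 81, 89.1 ]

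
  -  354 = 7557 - 7911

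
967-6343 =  - 5376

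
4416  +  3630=8046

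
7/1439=7/1439 =0.00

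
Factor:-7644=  - 2^2*3^1*7^2*13^1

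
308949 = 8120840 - 7811891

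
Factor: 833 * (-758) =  -2^1 * 7^2*17^1*379^1 = - 631414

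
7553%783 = 506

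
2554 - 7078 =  - 4524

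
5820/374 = 15 + 105/187  =  15.56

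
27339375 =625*43743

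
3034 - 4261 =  - 1227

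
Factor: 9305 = 5^1*1861^1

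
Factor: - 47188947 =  - 3^1* 13^1 *1209973^1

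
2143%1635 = 508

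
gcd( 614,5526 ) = 614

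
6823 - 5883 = 940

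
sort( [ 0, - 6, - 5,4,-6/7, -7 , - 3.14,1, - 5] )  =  [ -7, - 6, - 5, - 5, - 3.14,-6/7, 0,1,4 ]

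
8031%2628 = 147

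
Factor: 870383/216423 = 3^(-2)*17^1*139^(-1)*173^ ( - 1)*51199^1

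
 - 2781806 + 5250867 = 2469061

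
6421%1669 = 1414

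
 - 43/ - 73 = 43/73 = 0.59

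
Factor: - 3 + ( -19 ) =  - 22  =  -  2^1*11^1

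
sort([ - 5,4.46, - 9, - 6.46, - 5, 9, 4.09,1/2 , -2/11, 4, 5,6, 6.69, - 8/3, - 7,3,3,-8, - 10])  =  [ - 10, - 9, - 8, - 7,-6.46, - 5,- 5, - 8/3,-2/11,1/2, 3,3, 4, 4.09, 4.46, 5, 6,6.69, 9 ] 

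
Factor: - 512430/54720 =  - 2^( - 5 ) * 3^( - 1 )*29^1*31^1  =  - 899/96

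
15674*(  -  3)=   -  47022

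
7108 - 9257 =  -  2149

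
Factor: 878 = 2^1*439^1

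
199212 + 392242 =591454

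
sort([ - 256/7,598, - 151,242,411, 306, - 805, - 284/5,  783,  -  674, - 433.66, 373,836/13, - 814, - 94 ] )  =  [-814, - 805,-674, - 433.66,-151, - 94, - 284/5, - 256/7,  836/13, 242,  306,373, 411,598,783] 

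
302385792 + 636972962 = 939358754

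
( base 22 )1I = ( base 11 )37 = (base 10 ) 40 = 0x28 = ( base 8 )50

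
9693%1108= 829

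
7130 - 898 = 6232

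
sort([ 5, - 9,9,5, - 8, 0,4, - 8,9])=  [ -9, - 8, - 8, 0,4,5,5,9,9] 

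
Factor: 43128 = 2^3*3^2*599^1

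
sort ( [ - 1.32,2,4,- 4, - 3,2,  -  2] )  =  [  -  4, - 3, - 2,-1.32,2, 2, 4 ]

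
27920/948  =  6980/237  =  29.45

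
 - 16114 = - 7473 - 8641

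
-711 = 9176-9887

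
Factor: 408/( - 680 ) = -3^1*5^(  -  1) = - 3/5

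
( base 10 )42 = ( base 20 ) 22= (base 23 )1j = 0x2a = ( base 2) 101010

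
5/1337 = 5/1337  =  0.00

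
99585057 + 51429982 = 151015039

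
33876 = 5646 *6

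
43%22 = 21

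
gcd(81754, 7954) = 82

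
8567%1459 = 1272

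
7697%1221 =371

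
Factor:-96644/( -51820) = 24161/12955 = 5^( - 1)*37^1*653^1*2591^(-1 )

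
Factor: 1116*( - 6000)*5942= -2^7*3^3*5^3 * 31^1*2971^1 = - 39787632000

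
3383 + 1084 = 4467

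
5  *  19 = 95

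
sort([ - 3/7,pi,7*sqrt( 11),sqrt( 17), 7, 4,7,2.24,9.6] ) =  [-3/7,2.24,  pi , 4,sqrt(17 ),7,7,9.6,7*sqrt ( 11 )]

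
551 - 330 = 221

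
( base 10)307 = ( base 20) f7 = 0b100110011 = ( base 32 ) 9J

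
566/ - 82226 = -283/41113=-0.01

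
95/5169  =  95/5169 = 0.02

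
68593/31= 68593/31 = 2212.68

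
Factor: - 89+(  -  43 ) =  - 132 = - 2^2*3^1*11^1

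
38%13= 12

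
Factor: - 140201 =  -19^1*47^1*157^1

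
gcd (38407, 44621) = 1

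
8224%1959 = 388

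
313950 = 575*546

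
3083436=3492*883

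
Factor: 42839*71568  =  3065901552= 2^4*3^2 * 7^1 *71^1*42839^1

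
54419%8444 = 3755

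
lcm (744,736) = 68448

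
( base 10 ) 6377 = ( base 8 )14351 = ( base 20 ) fih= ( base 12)3835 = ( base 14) 2477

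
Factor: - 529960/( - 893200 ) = 13249/22330 = 2^( - 1) * 5^ (-1 )*7^(-1)*11^ ( - 1 )*29^( - 1 ) * 13249^1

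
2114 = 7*302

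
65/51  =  65/51 = 1.27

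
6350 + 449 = 6799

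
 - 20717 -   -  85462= 64745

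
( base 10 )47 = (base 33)1e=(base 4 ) 233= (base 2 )101111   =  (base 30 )1H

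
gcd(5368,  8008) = 88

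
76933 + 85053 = 161986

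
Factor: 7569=3^2*29^2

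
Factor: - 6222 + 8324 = 2^1*1051^1 = 2102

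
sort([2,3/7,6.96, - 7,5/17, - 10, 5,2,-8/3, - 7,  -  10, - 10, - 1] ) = [ - 10,- 10,-10, - 7,- 7,-8/3 ,- 1, 5/17, 3/7,2, 2,  5, 6.96]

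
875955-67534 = 808421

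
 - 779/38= - 41/2 = - 20.50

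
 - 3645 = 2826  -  6471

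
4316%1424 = 44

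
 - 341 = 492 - 833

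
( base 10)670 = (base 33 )KA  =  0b1010011110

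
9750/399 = 24 + 58/133=   24.44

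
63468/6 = 10578 = 10578.00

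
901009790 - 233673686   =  667336104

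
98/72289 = 14/10327= 0.00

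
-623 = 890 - 1513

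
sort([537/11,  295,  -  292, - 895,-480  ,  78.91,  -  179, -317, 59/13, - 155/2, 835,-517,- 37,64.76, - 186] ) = [  -  895,-517, - 480,  -  317 , - 292, - 186 ,  -  179 , - 155/2, - 37, 59/13 , 537/11, 64.76, 78.91,295, 835]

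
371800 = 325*1144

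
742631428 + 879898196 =1622529624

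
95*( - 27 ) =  - 2565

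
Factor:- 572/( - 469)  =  2^2 * 7^(- 1) * 11^1*13^1 * 67^( - 1) 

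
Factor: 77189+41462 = 118651 = 13^1*9127^1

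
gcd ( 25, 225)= 25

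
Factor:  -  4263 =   -  3^1*7^2*29^1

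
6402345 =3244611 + 3157734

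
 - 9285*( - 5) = 46425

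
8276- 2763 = 5513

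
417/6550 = 417/6550=0.06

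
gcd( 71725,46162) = 1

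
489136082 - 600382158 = -111246076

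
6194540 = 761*8140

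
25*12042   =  301050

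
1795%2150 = 1795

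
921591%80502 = 36069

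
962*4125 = 3968250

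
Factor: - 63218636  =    -  2^2 * 13^1*1215743^1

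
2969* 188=558172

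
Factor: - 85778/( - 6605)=2^1*5^( - 1)*7^1*11^1*557^1*1321^ ( - 1)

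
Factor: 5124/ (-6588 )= - 3^( - 2)*7^1 = - 7/9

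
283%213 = 70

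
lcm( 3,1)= 3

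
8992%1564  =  1172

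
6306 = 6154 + 152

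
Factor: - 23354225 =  - 5^2 *787^1*1187^1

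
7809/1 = 7809 = 7809.00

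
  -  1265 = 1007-2272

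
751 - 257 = 494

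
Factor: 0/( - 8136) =0^1 = 0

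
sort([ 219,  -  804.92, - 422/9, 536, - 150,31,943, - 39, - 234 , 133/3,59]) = [ - 804.92,- 234, - 150,-422/9, - 39,31,  133/3,59,219, 536,943] 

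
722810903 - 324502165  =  398308738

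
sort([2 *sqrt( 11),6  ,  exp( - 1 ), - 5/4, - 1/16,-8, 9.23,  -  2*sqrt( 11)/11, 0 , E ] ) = [ - 8,- 5/4, - 2*sqrt(11)/11, - 1/16 , 0,exp( - 1),  E,  6,2*sqrt( 11), 9.23]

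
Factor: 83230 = 2^1  *  5^1*7^1 *29^1*41^1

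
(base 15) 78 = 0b1110001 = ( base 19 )5i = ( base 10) 113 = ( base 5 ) 423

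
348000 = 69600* 5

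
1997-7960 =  - 5963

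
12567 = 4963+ 7604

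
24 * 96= 2304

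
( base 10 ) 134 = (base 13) A4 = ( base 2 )10000110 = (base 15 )8e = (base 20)6E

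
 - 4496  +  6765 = 2269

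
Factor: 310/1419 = 2^1*3^( - 1 )*5^1*11^( - 1 ) * 31^1*43^( -1 ) 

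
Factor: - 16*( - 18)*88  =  25344 = 2^8 * 3^2*11^1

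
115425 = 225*513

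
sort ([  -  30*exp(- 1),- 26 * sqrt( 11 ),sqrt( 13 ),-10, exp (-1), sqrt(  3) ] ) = [  -  26*sqrt( 11),-30*exp(-1), - 10 , exp(-1 ), sqrt(3), sqrt (13 ) ]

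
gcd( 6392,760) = 8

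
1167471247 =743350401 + 424120846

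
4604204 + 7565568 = 12169772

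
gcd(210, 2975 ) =35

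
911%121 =64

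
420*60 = 25200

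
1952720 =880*2219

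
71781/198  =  362+35/66 = 362.53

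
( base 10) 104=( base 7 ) 206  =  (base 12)88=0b1101000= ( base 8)150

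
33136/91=364+12/91 = 364.13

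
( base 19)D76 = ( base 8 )11340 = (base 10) 4832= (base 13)2279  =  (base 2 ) 1001011100000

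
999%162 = 27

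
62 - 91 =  - 29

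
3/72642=1/24214= 0.00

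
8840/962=9 + 7/37  =  9.19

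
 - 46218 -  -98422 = 52204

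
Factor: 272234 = 2^1  *  79^1*1723^1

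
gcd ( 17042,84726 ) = 2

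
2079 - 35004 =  - 32925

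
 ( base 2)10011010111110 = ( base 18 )1CB0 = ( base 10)9918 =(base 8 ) 23276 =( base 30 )B0I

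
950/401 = 950/401 = 2.37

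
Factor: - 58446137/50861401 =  - 50861401^( - 1)*58446137^1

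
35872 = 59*608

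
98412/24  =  8201/2 = 4100.50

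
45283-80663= - 35380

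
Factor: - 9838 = - 2^1 * 4919^1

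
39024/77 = 506 + 62/77 = 506.81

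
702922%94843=39021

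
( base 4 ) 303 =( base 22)27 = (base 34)1H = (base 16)33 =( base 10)51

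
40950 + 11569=52519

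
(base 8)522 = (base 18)10e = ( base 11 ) 288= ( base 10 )338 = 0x152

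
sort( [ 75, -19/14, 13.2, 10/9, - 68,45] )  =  [  -  68 ,  -  19/14,10/9 , 13.2,45,75]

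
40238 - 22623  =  17615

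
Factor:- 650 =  - 2^1*5^2*13^1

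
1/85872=1/85872 = 0.00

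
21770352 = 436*49932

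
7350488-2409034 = 4941454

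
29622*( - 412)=-12204264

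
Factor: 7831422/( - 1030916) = - 3915711/515458 = -2^( - 1 )*3^2*47^1*97^(-1)*2657^(- 1) * 9257^1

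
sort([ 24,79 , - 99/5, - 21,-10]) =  [-21,-99/5 , - 10, 24,79 ] 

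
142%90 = 52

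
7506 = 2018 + 5488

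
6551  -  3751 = 2800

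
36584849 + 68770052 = 105354901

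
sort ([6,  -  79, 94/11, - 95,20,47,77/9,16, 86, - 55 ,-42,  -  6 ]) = [ - 95, - 79, - 55,-42, -6, 6,94/11,77/9,16, 20,47,  86 ]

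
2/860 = 1/430=0.00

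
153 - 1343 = - 1190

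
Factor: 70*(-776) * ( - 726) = 2^5*3^1*5^1 * 7^1*11^2*97^1 = 39436320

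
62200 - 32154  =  30046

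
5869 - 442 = 5427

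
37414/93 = 37414/93 = 402.30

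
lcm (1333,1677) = 51987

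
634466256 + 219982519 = 854448775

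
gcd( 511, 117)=1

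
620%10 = 0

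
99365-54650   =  44715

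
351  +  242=593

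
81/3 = 27 = 27.00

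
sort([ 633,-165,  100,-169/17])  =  [ - 165,-169/17 , 100,633]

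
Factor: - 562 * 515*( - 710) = 205495300= 2^2*5^2*71^1*103^1*281^1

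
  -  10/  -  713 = 10/713 = 0.01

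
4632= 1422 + 3210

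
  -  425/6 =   -  425/6 = - 70.83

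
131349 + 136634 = 267983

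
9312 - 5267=4045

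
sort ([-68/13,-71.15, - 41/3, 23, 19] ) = [-71.15, - 41/3,-68/13 , 19, 23] 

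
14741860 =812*18155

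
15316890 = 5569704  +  9747186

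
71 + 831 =902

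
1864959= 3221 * 579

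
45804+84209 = 130013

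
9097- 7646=1451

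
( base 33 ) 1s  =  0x3D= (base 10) 61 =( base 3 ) 2021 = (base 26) 29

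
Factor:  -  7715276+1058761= - 5^1*29^2*1583^1 = -  6656515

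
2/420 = 1/210 = 0.00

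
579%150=129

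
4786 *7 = 33502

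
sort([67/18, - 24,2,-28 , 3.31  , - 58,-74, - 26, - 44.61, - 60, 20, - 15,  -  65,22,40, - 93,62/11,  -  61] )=[  -  93, - 74,-65,  -  61,-60, - 58,  -  44.61, - 28, - 26, - 24, - 15, 2,3.31,67/18,62/11,20,22,40 ] 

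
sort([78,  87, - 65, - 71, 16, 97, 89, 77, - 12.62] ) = [ -71, - 65, - 12.62, 16, 77,78,  87, 89, 97 ]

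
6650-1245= 5405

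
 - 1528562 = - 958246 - 570316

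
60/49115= 12/9823 = 0.00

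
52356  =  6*8726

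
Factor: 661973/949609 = 13^2*3917^1*949609^( - 1 ) 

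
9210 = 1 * 9210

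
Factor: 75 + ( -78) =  - 3^1 = -3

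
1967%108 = 23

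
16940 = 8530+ 8410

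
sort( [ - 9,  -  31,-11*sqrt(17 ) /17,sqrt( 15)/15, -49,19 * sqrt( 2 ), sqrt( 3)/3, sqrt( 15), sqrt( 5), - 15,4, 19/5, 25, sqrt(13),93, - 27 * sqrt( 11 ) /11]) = [ - 49, - 31, - 15,  -  9,- 27*sqrt( 11) /11, - 11* sqrt(17)/17 , sqrt( 15 )/15,sqrt( 3)/3,  sqrt( 5), sqrt(13), 19/5, sqrt(15 ), 4, 25, 19*sqrt(2 ), 93] 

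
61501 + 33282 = 94783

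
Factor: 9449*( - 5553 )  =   -52470297 = - 3^2*11^1*617^1*859^1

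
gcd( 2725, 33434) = 1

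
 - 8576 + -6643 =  - 15219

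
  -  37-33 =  - 70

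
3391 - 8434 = -5043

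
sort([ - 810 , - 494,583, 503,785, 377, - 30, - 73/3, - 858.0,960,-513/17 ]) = [ - 858.0 , - 810 , - 494, - 513/17 , - 30, - 73/3, 377,503,583, 785,960 ] 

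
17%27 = 17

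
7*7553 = 52871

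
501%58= 37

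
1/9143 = 1/9143  =  0.00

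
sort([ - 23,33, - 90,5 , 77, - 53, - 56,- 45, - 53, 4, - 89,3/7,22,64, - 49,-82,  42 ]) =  [ - 90, - 89, - 82, - 56, - 53, - 53,-49, - 45, - 23,3/7,4,5,22,  33,42,64,77]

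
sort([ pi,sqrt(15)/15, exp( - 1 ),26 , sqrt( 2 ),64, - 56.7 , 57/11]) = [ - 56.7, sqrt ( 15) /15,exp(-1), sqrt ( 2), pi,57/11, 26,64] 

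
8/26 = 4/13 = 0.31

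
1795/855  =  359/171 = 2.10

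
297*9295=2760615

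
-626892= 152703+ - 779595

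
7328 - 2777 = 4551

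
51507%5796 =5139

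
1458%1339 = 119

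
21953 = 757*29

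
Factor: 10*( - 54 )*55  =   - 2^2*3^3*5^2  *  11^1 =-29700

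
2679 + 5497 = 8176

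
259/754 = 259/754 = 0.34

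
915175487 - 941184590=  - 26009103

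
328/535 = 328/535 = 0.61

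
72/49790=36/24895 = 0.00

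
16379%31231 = 16379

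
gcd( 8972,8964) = 4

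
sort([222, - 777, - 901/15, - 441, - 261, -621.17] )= [ - 777,- 621.17, - 441, - 261,  -  901/15,222]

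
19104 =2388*8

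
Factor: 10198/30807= 2^1*3^( - 3)*7^( - 1)*163^( - 1)*5099^1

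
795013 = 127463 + 667550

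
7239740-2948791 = 4290949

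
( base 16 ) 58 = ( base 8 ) 130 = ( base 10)88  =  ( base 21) 44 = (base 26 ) 3a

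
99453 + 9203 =108656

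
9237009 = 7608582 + 1628427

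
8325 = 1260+7065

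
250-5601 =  - 5351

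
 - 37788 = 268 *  ( - 141)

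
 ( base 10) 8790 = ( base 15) 2910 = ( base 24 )f66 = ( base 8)21126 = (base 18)1926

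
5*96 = 480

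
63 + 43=106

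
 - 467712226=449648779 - 917361005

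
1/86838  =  1/86838 = 0.00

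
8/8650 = 4/4325 = 0.00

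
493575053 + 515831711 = 1009406764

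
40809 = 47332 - 6523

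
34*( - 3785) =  - 128690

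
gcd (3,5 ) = 1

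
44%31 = 13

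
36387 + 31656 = 68043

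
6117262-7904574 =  - 1787312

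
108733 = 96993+11740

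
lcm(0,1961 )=0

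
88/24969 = 88/24969 = 0.00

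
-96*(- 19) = 1824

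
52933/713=52933/713= 74.24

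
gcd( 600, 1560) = 120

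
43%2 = 1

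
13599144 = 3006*4524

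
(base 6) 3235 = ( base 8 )1347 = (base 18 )255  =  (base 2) 1011100111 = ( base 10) 743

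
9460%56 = 52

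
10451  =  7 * 1493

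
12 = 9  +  3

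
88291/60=1471 + 31/60 = 1471.52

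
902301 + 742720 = 1645021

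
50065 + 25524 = 75589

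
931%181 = 26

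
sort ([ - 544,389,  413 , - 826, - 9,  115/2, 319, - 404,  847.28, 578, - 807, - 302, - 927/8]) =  [ - 826, - 807,-544, - 404, - 302, - 927/8, - 9,115/2, 319,389, 413,  578,847.28 ] 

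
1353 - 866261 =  - 864908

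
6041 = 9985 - 3944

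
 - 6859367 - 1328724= - 8188091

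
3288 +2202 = 5490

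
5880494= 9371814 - 3491320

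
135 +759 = 894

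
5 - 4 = 1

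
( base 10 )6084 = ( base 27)899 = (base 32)5U4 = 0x17c4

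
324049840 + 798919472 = 1122969312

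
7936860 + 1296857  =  9233717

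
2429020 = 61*39820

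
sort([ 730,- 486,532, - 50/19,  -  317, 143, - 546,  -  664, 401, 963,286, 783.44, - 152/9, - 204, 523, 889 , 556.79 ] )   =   [ - 664 , - 546,-486 ,- 317, - 204 ,-152/9,  -  50/19,143, 286,401,523,532,556.79, 730, 783.44 , 889,963]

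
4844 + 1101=5945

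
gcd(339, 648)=3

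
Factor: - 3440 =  - 2^4*5^1 * 43^1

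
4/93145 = 4/93145 = 0.00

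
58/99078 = 29/49539  =  0.00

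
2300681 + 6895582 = 9196263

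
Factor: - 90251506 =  - 2^1*73^1*618161^1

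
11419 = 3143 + 8276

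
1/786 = 1/786=0.00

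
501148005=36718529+464429476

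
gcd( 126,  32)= 2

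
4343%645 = 473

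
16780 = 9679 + 7101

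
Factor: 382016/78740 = 752/155 = 2^4*5^ (-1 )*31^( - 1)*47^1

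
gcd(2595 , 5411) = 1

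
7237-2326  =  4911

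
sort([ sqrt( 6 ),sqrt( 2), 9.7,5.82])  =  [ sqrt (2 ) , sqrt(6 ), 5.82,9.7]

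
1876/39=48 + 4/39 = 48.10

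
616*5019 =3091704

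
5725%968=885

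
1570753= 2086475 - 515722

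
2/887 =2/887=0.00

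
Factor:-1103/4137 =-3^( - 1)*7^( - 1 )*197^ ( - 1) * 1103^1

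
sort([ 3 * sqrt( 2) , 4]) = [ 4, 3*sqrt( 2)] 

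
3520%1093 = 241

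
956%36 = 20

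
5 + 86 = 91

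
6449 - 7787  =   - 1338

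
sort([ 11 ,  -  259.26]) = [ - 259.26, 11 ]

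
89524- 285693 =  -196169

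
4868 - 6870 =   -  2002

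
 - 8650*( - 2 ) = 17300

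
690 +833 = 1523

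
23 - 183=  - 160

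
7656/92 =83+5/23 = 83.22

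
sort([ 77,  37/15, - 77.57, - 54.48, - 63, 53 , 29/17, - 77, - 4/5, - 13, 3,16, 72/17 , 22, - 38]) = [  -  77.57, - 77, - 63, - 54.48, - 38 , - 13, - 4/5,29/17,37/15, 3, 72/17,16, 22,53,77 ]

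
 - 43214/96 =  - 451 + 41/48 = - 450.15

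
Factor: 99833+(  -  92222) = 3^1*43^1 * 59^1 = 7611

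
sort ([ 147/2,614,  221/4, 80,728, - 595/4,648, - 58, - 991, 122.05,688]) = [ - 991, - 595/4, - 58, 221/4,147/2, 80, 122.05,614,648, 688,728 ] 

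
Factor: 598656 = 2^7*3^1* 1559^1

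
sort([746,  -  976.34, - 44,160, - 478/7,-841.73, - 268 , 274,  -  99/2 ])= [ - 976.34, - 841.73  , - 268, - 478/7, - 99/2, - 44,  160,274,746 ]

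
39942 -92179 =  - 52237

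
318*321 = 102078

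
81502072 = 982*82996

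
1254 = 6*209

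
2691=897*3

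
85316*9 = 767844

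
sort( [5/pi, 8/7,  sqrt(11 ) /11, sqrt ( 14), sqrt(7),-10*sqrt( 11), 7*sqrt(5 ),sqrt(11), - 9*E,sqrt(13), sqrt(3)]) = [-10 * sqrt(11 ), - 9*E, sqrt(11 )/11 , 8/7, 5/pi, sqrt(3 ) , sqrt( 7),sqrt(11), sqrt(13 ), sqrt ( 14), 7*sqrt( 5)]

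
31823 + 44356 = 76179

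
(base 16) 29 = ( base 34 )17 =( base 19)23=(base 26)1f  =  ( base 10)41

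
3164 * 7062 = 22344168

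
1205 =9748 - 8543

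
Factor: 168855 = 3^1*5^1 * 11257^1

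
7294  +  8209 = 15503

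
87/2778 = 29/926 = 0.03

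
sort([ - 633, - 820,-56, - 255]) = [-820, - 633, -255, - 56 ]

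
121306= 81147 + 40159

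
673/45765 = 673/45765= 0.01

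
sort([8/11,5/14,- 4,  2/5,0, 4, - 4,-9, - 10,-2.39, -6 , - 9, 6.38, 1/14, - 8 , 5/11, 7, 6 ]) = [-10, - 9, - 9,  -  8, - 6,-4,-4, - 2.39, 0, 1/14,5/14,2/5, 5/11,  8/11, 4, 6, 6.38, 7] 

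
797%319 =159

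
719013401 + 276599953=995613354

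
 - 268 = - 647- - 379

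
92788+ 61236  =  154024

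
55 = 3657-3602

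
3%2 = 1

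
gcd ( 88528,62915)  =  1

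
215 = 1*215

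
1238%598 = 42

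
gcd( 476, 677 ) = 1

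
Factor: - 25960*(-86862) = 2254937520 = 2^4*3^1*5^1*11^1 * 31^1*59^1*467^1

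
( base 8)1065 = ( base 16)235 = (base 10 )565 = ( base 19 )1ae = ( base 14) 2C5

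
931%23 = 11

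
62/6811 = 62/6811 = 0.01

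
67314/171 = 22438/57 = 393.65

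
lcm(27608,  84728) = 2457112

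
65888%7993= 1944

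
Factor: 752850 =2^1*3^2*5^2*7^1*239^1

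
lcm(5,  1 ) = 5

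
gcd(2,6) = 2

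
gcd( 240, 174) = 6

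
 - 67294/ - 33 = 67294/33 = 2039.21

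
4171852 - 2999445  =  1172407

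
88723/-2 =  -88723/2 = -  44361.50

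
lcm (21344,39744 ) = 1152576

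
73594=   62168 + 11426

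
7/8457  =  7/8457 = 0.00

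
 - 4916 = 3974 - 8890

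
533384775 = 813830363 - 280445588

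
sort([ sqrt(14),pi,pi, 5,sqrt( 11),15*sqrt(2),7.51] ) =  [pi,pi , sqrt( 11),sqrt (14 ), 5,7.51,15*sqrt( 2 ) ]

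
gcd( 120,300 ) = 60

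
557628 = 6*92938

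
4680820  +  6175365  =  10856185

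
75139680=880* 85386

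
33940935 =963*35245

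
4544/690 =2272/345 = 6.59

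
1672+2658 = 4330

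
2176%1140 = 1036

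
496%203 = 90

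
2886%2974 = 2886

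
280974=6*46829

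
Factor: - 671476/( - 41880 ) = 2^( - 1 ) *3^( - 1 )*5^( - 1)*13^1*37^1 = 481/30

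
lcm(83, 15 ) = 1245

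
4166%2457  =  1709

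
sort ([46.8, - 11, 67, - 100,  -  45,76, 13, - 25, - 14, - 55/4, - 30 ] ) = [ - 100,-45,-30, - 25, - 14, - 55/4, - 11,13,46.8,67,76 ] 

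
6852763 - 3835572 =3017191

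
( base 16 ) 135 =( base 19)G5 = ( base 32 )9L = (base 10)309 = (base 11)261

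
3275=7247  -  3972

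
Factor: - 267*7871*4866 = -2^1*3^2 * 17^1*89^1*463^1*811^1 = - 10226176362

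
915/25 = 36 + 3/5= 36.60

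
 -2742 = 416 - 3158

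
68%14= 12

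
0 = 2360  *0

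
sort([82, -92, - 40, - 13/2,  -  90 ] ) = [ - 92, - 90, - 40, - 13/2, 82 ] 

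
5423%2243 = 937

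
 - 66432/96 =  - 692 =- 692.00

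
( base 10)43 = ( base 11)3A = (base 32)1B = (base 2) 101011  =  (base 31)1c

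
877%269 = 70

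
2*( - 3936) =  - 7872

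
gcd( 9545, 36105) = 415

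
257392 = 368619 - 111227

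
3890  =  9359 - 5469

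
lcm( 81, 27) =81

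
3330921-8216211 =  - 4885290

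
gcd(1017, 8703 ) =9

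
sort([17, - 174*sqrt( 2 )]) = [-174 * sqrt(2 ), 17]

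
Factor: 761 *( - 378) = -2^1*3^3*7^1*761^1=-287658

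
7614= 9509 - 1895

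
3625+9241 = 12866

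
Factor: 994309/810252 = 2^( - 2)*3^( - 2 )*71^( - 1) * 317^(- 1)*994309^1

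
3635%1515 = 605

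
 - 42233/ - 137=42233/137 = 308.27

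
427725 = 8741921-8314196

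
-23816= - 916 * 26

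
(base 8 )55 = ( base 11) 41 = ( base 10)45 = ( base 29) 1g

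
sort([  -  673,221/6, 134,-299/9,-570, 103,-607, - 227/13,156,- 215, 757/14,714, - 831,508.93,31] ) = [ - 831, - 673, - 607, - 570, - 215 ,  -  299/9 ,-227/13, 31,221/6, 757/14,103, 134,156, 508.93, 714]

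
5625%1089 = 180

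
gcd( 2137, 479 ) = 1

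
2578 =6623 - 4045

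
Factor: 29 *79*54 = 2^1*3^3*29^1*79^1 = 123714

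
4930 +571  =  5501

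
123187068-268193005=-145005937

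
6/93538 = 3/46769 = 0.00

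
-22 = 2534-2556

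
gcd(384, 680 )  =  8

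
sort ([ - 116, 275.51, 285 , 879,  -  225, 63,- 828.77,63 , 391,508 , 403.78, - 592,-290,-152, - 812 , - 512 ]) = [ - 828.77 ,  -  812 , - 592, - 512,-290 , - 225 ,  -  152, - 116,63, 63,275.51, 285,391,403.78, 508 , 879]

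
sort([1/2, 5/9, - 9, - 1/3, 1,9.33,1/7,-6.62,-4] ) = [ - 9, - 6.62, - 4, - 1/3, 1/7, 1/2, 5/9,  1, 9.33] 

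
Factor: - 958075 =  - 5^2 * 19^1*2017^1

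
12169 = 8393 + 3776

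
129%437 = 129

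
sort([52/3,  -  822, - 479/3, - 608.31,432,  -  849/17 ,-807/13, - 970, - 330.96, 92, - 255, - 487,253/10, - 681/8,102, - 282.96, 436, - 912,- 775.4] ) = [ - 970,-912, - 822, - 775.4,- 608.31,-487, - 330.96 , - 282.96, - 255,-479/3 , - 681/8, - 807/13, - 849/17 , 52/3,253/10,92,102, 432, 436 ]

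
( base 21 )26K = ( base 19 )2G2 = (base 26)1de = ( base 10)1028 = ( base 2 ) 10000000100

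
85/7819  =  85/7819  =  0.01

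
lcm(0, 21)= 0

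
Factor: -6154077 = - 3^1*2051359^1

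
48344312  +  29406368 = 77750680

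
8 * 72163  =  577304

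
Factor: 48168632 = 2^3 * 6021079^1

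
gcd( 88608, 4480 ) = 32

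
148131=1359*109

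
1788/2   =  894 = 894.00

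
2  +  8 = 10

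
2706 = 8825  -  6119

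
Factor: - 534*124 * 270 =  - 2^4*3^4* 5^1*31^1*89^1 = - 17878320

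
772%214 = 130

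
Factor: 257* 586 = 150602 = 2^1*257^1* 293^1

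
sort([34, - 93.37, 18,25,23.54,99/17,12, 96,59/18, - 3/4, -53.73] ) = [ - 93.37,-53.73, - 3/4  ,  59/18, 99/17,12,18,23.54,25,34,96]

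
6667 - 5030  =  1637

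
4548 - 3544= 1004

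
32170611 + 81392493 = 113563104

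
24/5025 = 8/1675 = 0.00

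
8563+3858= 12421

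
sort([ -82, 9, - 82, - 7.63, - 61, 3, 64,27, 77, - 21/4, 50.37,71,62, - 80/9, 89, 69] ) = [-82, - 82, - 61, - 80/9,-7.63, - 21/4, 3,9, 27, 50.37, 62,64, 69, 71 , 77,89]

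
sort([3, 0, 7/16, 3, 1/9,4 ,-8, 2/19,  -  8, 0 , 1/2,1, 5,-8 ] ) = [ - 8,-8, - 8, 0, 0, 2/19, 1/9, 7/16 , 1/2, 1,3, 3, 4, 5]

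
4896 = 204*24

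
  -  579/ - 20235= 193/6745 = 0.03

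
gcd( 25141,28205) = 1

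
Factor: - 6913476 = -2^2*3^2*181^1*1061^1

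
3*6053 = 18159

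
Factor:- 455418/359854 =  - 227709/179927=- 3^2 * 11^( - 2)*1487^( - 1)*25301^1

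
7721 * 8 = 61768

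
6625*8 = 53000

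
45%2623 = 45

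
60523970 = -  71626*( - 845) 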